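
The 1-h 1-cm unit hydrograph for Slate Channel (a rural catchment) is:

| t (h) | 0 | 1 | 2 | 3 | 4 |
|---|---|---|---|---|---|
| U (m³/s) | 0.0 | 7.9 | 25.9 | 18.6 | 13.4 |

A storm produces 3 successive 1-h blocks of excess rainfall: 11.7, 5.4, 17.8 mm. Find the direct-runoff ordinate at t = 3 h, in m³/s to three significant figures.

Q ≈ 49.8 m³/s

By discrete convolution, Q_j = Σ (P_i / 10 mm) · U_{j−i}.
At t = 3 h (j=3): Q = (11.7/10)·18.6 + (5.4/10)·25.9 + (17.8/10)·7.9 = 49.8 m³/s.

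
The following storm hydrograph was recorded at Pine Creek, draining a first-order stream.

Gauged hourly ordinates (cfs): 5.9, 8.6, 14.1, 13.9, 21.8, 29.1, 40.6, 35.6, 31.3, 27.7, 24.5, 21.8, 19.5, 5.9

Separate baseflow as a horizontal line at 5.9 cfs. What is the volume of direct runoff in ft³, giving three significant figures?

V ≈ 7.84 × 10^5 ft³

Direct-runoff ordinates (Q − Q_b): 0.0, 2.7, 8.2, 8.0, 15.9, 23.2, 34.7, 29.7, 25.4, 21.8, 18.6, 15.9, 13.6, 0.0 cfs.
ΣQ_DR = 217.7 cfs.
With Δt = 1 h = 3600 s, V = ΣQ_DR · Δt = 217.7 × 3600 = 7.84 × 10^5 ft³.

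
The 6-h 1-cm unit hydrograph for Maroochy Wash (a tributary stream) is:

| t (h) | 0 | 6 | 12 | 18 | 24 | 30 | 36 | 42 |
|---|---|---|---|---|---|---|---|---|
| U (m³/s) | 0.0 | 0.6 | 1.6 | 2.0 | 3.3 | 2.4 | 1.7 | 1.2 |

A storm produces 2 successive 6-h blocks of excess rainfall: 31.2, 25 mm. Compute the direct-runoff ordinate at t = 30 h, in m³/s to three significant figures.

By discrete convolution, Q_j = Σ (P_i / 10 mm) · U_{j−i}.
At t = 30 h (j=5): Q = (31.2/10)·2.4 + (25/10)·3.3 = 15.7 m³/s.

Q ≈ 15.7 m³/s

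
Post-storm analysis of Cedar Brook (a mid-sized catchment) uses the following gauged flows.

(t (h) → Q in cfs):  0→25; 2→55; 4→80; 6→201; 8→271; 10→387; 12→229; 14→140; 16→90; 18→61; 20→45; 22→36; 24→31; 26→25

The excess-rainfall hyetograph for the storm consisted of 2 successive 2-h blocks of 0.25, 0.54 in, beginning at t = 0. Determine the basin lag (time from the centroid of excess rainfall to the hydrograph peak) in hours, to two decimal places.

Centroid of excess rainfall: t_c = Σ P_i·t̄_i / ΣP_i = 2.3671 h (block centres at 1, 3 h).
Hydrograph peak occurs at t = 10 h, so basin lag t_L = 10 − 2.3671 = 7.63 h.

t_L ≈ 7.63 h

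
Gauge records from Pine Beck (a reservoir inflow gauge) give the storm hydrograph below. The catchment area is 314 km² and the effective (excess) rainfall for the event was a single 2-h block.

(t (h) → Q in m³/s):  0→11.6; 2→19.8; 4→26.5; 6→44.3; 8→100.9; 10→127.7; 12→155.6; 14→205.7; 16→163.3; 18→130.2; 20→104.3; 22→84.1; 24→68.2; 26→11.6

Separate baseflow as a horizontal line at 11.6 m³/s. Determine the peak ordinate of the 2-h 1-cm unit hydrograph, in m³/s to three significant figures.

U_p ≈ 77.6 m³/s

Direct runoff: 0.0, 8.2, 14.9, 32.7, 89.3, 116.1, 144.0, 194.1, 151.7, 118.6, 92.7, 72.5, 56.6, 0.0 m³/s; ΣQ_DR = 1091 m³/s, peak = 194.1 m³/s.
Runoff depth d = ΣQ_DR·Δt / A = 1091 × 7200 / (314 km²) = 25.03 mm.
The 1-cm UH is the DRH scaled by (10 mm)/d, so U_p = 194.1 × 10/25.03 = 77.6 m³/s.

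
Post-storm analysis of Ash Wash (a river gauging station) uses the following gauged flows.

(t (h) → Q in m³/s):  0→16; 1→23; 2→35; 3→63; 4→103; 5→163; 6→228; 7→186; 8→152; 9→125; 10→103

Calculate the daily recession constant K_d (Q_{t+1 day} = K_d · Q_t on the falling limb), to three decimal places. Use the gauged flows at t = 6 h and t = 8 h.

K_d ≈ 0.008

Between t = 6 h and t = 8 h the flow falls from 228 to 152 m³/s over 2×1 h = 2 h.
Per-interval ratio K = (152/228)^(1/2) = 0.8165; K_d = K^(24/1) = 0.008.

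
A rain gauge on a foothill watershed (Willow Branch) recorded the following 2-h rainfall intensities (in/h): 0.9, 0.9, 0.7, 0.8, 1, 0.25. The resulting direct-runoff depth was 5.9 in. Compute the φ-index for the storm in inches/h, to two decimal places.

φ ≈ 0.27 in/h

Only the 5 blocks with intensity above φ contribute runoff: 0.9, 0.9, 0.7, 0.8, 1 in/h.
Σ(I−φ)·Δt = d  ⇒  (0.9+0.9+0.7+0.8+1 − 5φ)·2 = 5.9
φ = (4.300 − 5.9/2) / 5 = 0.27 in/h.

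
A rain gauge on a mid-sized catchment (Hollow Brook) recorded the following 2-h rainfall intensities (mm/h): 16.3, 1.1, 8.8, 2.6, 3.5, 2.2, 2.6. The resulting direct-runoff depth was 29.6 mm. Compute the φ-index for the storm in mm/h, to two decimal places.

φ ≈ 5.15 mm/h

Only the 2 blocks with intensity above φ contribute runoff: 16.3, 8.8 mm/h.
Σ(I−φ)·Δt = d  ⇒  (16.3+8.8 − 2φ)·2 = 29.6
φ = (25.10 − 29.6/2) / 2 = 5.15 mm/h.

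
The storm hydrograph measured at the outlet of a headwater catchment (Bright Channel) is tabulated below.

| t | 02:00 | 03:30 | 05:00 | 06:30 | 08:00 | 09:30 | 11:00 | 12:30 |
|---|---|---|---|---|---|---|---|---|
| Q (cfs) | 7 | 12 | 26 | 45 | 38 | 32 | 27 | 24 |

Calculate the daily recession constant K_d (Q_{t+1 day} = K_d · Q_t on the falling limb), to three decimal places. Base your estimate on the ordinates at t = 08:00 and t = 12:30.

Between t = 08:00 and t = 12:30 the flow falls from 38 to 24 cfs over 3×1.5 h = 4.5 h.
Per-interval ratio K = (24/38)^(1/3) = 0.8580; K_d = K^(24/1.5) = 0.086.

K_d ≈ 0.086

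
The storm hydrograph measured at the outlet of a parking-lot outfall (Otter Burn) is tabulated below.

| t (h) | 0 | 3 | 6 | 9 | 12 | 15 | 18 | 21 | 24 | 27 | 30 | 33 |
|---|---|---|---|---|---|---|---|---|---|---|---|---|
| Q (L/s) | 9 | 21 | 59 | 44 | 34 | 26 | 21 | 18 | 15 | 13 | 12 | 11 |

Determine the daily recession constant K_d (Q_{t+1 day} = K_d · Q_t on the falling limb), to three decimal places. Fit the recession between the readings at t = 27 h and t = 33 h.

Between t = 27 h and t = 33 h the flow falls from 13 to 11 L/s over 2×3 h = 6 h.
Per-interval ratio K = (11/13)^(1/2) = 0.9199; K_d = K^(24/3) = 0.513.

K_d ≈ 0.513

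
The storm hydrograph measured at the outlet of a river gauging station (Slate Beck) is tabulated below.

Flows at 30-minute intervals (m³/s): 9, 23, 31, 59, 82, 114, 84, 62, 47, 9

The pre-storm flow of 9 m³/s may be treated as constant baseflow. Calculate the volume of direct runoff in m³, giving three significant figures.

V ≈ 7.74 × 10^5 m³

Direct-runoff ordinates (Q − Q_b): 0.0, 14.0, 22.0, 50.0, 73.0, 105.0, 75.0, 53.0, 38.0, 0.0 m³/s.
ΣQ_DR = 430.0 m³/s.
With Δt = 0.5 h = 1800 s, V = ΣQ_DR · Δt = 430.0 × 1800 = 7.74 × 10^5 m³.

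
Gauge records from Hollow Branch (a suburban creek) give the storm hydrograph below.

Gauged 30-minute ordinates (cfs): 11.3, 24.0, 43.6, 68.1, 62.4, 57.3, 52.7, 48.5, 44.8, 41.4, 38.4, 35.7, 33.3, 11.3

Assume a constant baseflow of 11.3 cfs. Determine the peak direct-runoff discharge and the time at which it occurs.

Subtracting baseflow gives direct-runoff ordinates: 0.0, 12.7, 32.3, 56.8, 51.1, 46.0, 41.4, 37.2, 33.5, 30.1, 27.1, 24.4, 22.0, 0.0 cfs.
The maximum is 56.8 cfs, occurring at the reading for t = 1.5 h.

Q_p = 56.8 cfs at t = 1.5 h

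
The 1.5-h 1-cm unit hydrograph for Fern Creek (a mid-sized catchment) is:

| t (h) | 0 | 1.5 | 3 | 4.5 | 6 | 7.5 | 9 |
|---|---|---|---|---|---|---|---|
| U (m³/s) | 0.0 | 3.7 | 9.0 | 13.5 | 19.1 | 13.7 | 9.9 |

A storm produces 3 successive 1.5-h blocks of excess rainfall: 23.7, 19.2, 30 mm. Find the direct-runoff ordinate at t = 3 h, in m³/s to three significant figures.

By discrete convolution, Q_j = Σ (P_i / 10 mm) · U_{j−i}.
At t = 3 h (j=2): Q = (23.7/10)·9.0 + (19.2/10)·3.7 + (30/10)·0.0 = 28.4 m³/s.

Q ≈ 28.4 m³/s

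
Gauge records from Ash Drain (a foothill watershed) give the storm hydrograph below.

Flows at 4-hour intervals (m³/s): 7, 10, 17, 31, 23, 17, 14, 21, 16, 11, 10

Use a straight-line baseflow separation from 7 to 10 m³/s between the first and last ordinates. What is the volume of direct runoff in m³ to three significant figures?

Direct-runoff ordinates (Q − Q_b): 0.00, 2.70, 9.40, 23.10, 14.80, 8.50, 5.20, 11.90, 6.60, 1.30, 0.00 m³/s.
ΣQ_DR = 83.50 m³/s.
With Δt = 4 h = 14400 s, V = ΣQ_DR · Δt = 83.50 × 14400 = 1.20 × 10^6 m³.

V ≈ 1.20 × 10^6 m³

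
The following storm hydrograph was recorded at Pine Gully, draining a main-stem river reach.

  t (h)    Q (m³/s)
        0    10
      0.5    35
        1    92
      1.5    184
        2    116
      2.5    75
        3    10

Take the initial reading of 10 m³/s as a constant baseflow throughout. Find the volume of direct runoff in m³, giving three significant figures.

Direct-runoff ordinates (Q − Q_b): 0.0, 25.0, 82.0, 174.0, 106.0, 65.0, 0.0 m³/s.
ΣQ_DR = 452.0 m³/s.
With Δt = 0.5 h = 1800 s, V = ΣQ_DR · Δt = 452.0 × 1800 = 8.14 × 10^5 m³.

V ≈ 8.14 × 10^5 m³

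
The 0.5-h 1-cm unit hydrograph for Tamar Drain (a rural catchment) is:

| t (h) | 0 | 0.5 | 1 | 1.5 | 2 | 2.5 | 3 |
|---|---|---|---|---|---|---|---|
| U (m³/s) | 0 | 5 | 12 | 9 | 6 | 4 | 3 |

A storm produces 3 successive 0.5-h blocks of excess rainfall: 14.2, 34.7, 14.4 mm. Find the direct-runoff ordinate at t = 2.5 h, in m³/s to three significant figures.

Q ≈ 39.5 m³/s

By discrete convolution, Q_j = Σ (P_i / 10 mm) · U_{j−i}.
At t = 2.5 h (j=5): Q = (14.2/10)·4 + (34.7/10)·6 + (14.4/10)·9 = 39.5 m³/s.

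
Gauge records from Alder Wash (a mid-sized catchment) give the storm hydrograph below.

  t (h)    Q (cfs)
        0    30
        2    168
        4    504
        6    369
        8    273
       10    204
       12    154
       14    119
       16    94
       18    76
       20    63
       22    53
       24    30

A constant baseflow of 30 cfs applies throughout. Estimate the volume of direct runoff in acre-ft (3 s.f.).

Direct-runoff ordinates (Q − Q_b): 0.0, 138.0, 474.0, 339.0, 243.0, 174.0, 124.0, 89.0, 64.0, 46.0, 33.0, 23.0, 0.0 cfs.
ΣQ_DR = 1747 cfs.
With Δt = 2 h = 7200 s, V = ΣQ_DR · Δt = 1747 × 7200 = 1.26 × 10^7 ft³ = 289 acre-ft.

V ≈ 289 acre-ft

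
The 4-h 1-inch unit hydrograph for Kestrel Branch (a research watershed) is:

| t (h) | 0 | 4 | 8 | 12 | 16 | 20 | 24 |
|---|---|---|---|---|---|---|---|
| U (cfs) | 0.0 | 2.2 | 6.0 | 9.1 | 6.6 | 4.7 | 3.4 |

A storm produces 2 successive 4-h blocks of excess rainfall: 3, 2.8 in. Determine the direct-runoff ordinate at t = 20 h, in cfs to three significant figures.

By discrete convolution, Q_j = Σ (P_i / 1 in) · U_{j−i}.
At t = 20 h (j=5): Q = (3/1)·4.7 + (2.8/1)·6.6 = 32.6 cfs.

Q ≈ 32.6 cfs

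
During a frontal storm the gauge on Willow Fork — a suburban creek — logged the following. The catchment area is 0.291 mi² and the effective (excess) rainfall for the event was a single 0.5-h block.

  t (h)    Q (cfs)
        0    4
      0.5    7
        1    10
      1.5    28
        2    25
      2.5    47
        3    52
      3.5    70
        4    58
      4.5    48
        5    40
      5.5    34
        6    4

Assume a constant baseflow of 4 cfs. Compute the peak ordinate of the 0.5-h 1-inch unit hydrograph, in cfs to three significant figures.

U_p ≈ 66.1 cfs

Direct runoff: 0.0, 3.0, 6.0, 24.0, 21.0, 43.0, 48.0, 66.0, 54.0, 44.0, 36.0, 30.0, 0.0 cfs; ΣQ_DR = 375.0 cfs, peak = 66.0 cfs.
Runoff depth d = ΣQ_DR·Δt / A = 375.0 × 1800 / (0.291 mi²) = 0.9984 in.
The 1-inch UH is the DRH scaled by (1 in)/d, so U_p = 66.0 × 1/0.9984 = 66.1 cfs.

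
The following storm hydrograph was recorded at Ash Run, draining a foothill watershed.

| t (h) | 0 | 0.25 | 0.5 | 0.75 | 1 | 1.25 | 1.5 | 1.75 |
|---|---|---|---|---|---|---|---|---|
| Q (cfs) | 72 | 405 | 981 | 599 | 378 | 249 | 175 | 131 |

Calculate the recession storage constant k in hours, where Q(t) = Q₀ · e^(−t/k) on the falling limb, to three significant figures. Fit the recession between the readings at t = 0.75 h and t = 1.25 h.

On the falling limb, Q drops from 599 to 249 cfs between t = 0.75 h and t = 1.25 h (Δt = 0.5 h).
k = −Δt / ln(Q₂/Q₁) = −0.5 / ln(249/599) = 0.570 h.

k ≈ 0.570 h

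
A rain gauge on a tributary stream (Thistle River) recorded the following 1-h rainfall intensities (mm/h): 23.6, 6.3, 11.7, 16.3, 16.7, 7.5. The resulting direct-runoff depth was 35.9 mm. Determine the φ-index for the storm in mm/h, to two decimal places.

Only the 4 blocks with intensity above φ contribute runoff: 23.6, 11.7, 16.3, 16.7 mm/h.
Σ(I−φ)·Δt = d  ⇒  (23.6+11.7+16.3+16.7 − 4φ)·1 = 35.9
φ = (68.30 − 35.9/1) / 4 = 8.10 mm/h.

φ ≈ 8.10 mm/h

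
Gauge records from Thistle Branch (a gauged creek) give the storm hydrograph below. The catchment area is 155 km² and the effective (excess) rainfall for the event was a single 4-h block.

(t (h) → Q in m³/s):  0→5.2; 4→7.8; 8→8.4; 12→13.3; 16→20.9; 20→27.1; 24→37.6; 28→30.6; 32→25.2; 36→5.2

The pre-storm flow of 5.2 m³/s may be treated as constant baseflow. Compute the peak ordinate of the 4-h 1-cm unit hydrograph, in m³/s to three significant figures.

U_p ≈ 27.0 m³/s

Direct runoff: 0.0, 2.6, 3.2, 8.1, 15.7, 21.9, 32.4, 25.4, 20.0, 0.0 m³/s; ΣQ_DR = 129.3 m³/s, peak = 32.4 m³/s.
Runoff depth d = ΣQ_DR·Δt / A = 129.3 × 14400 / (155 km²) = 12.01 mm.
The 1-cm UH is the DRH scaled by (10 mm)/d, so U_p = 32.4 × 10/12.01 = 27.0 m³/s.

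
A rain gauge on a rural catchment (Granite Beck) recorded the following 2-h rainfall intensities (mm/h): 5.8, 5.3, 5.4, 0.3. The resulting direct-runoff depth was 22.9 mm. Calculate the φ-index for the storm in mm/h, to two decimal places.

φ ≈ 1.68 mm/h

Only the 3 blocks with intensity above φ contribute runoff: 5.8, 5.3, 5.4 mm/h.
Σ(I−φ)·Δt = d  ⇒  (5.8+5.3+5.4 − 3φ)·2 = 22.9
φ = (16.50 − 22.9/2) / 3 = 1.68 mm/h.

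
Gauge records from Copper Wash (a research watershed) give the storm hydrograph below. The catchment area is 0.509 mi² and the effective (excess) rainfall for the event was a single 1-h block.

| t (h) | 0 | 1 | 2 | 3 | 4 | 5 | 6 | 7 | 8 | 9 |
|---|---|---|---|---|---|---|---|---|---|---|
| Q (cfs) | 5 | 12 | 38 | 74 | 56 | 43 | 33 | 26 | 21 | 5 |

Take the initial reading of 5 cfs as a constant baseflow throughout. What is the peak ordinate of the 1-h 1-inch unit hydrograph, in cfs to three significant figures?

U_p ≈ 86.2 cfs

Direct runoff: 0.0, 7.0, 33.0, 69.0, 51.0, 38.0, 28.0, 21.0, 16.0, 0.0 cfs; ΣQ_DR = 263.0 cfs, peak = 69.0 cfs.
Runoff depth d = ΣQ_DR·Δt / A = 263.0 × 3600 / (0.509 mi²) = 0.8007 in.
The 1-inch UH is the DRH scaled by (1 in)/d, so U_p = 69.0 × 1/0.8007 = 86.2 cfs.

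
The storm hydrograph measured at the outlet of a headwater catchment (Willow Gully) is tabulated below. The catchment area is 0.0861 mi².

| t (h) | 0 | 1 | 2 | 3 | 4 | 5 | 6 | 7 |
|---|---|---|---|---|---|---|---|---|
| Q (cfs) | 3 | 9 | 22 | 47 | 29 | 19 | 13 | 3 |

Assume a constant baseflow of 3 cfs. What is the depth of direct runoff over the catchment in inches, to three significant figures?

d ≈ 2.18 in

Direct runoff: 0.0, 6.0, 19.0, 44.0, 26.0, 16.0, 10.0, 0.0 cfs; ΣQ_DR = 121.0 cfs.
V = ΣQ_DR · Δt = 121.0 × 3600 s = 4.356 × 10^5 ft³.
Over A = 0.0861 mi², depth = V / A = 2.18 in.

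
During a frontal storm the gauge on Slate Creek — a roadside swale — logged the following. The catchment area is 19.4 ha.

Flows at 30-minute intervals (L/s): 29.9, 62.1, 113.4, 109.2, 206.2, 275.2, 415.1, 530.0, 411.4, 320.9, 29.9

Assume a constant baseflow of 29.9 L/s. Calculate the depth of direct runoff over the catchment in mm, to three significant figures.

d ≈ 20.2 mm

Direct runoff: 0.0, 32.2, 83.5, 79.3, 176.3, 245.3, 385.2, 500.1, 381.5, 291.0, 0.0 L/s; ΣQ_DR = 2174 L/s.
V = ΣQ_DR · Δt = 2174 × 1800 s = 3.914 × 10^6 L.
Over A = 19.4 ha, depth = V / A = 20.2 mm.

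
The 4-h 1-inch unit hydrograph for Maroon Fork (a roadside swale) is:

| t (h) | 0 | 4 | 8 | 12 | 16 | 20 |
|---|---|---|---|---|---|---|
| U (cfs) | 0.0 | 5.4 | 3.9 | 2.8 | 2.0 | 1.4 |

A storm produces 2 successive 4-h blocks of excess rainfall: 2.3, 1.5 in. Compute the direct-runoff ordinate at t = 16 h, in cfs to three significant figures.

Q ≈ 8.80 cfs

By discrete convolution, Q_j = Σ (P_i / 1 in) · U_{j−i}.
At t = 16 h (j=4): Q = (2.3/1)·2.0 + (1.5/1)·2.8 = 8.80 cfs.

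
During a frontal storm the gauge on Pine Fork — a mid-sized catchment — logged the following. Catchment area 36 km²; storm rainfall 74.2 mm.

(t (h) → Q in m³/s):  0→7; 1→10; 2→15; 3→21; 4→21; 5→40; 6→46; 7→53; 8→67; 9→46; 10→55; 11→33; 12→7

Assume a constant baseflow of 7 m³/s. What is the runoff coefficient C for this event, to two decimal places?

ΣQ_DR = 330.0 m³/s; V = ΣQ_DR·Δt = 1.188 × 10^6 m³.
Runoff depth d = V / A = 33.00 mm.
C = d / P = 33.00 / 74.2 = 0.44.

C ≈ 0.44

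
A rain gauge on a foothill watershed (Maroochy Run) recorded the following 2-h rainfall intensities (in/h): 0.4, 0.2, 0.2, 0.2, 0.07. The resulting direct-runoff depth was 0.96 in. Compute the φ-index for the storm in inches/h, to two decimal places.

Only the 4 blocks with intensity above φ contribute runoff: 0.4, 0.2, 0.2, 0.2 in/h.
Σ(I−φ)·Δt = d  ⇒  (0.4+0.2+0.2+0.2 − 4φ)·2 = 0.96
φ = (1.000 − 0.96/2) / 4 = 0.13 in/h.

φ ≈ 0.13 in/h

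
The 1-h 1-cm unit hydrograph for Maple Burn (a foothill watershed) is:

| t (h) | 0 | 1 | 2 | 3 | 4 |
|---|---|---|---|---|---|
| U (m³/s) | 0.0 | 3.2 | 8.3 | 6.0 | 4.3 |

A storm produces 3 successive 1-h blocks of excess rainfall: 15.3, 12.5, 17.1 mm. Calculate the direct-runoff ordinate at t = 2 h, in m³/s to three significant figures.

Q ≈ 16.7 m³/s

By discrete convolution, Q_j = Σ (P_i / 10 mm) · U_{j−i}.
At t = 2 h (j=2): Q = (15.3/10)·8.3 + (12.5/10)·3.2 + (17.1/10)·0.0 = 16.7 m³/s.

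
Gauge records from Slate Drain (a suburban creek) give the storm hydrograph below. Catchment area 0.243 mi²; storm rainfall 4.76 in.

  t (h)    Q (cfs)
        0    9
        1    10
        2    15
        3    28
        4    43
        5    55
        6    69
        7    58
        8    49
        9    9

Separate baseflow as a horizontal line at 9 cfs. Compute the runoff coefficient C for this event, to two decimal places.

C ≈ 0.34

ΣQ_DR = 255.0 cfs; V = ΣQ_DR·Δt = 9.180 × 10^5 ft³.
Runoff depth d = V / A = 1.626 in.
C = d / P = 1.626 / 4.76 = 0.34.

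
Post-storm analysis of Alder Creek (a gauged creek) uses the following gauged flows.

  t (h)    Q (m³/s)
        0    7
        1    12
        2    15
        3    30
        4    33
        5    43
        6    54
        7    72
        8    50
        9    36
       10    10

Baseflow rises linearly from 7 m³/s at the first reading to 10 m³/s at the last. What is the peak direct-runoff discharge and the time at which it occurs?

Q_p = 62.90 m³/s at t = 7 h

Subtracting baseflow gives direct-runoff ordinates: 0.00, 4.70, 7.40, 22.10, 24.80, 34.50, 45.20, 62.90, 40.60, 26.30, 0.00 m³/s.
The maximum is 62.90 m³/s, occurring at the reading for t = 7 h.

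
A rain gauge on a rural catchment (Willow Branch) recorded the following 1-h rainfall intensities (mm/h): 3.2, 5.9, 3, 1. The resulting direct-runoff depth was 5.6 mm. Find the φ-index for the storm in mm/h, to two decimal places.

Only the 3 blocks with intensity above φ contribute runoff: 3.2, 5.9, 3 mm/h.
Σ(I−φ)·Δt = d  ⇒  (3.2+5.9+3 − 3φ)·1 = 5.6
φ = (12.10 − 5.6/1) / 3 = 2.17 mm/h.

φ ≈ 2.17 mm/h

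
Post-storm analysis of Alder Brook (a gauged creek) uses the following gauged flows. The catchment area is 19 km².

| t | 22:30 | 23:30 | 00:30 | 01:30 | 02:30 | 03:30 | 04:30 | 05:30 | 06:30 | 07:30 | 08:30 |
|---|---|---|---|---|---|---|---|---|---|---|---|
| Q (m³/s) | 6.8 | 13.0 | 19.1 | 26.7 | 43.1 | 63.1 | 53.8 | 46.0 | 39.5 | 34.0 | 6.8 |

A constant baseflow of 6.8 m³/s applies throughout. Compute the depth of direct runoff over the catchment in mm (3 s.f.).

Direct runoff: 0.0, 6.2, 12.3, 19.9, 36.3, 56.3, 47.0, 39.2, 32.7, 27.2, 0.0 m³/s; ΣQ_DR = 277.1 m³/s.
V = ΣQ_DR · Δt = 277.1 × 3600 s = 9.976 × 10^5 m³.
Over A = 19 km², depth = V / A = 52.5 mm.

d ≈ 52.5 mm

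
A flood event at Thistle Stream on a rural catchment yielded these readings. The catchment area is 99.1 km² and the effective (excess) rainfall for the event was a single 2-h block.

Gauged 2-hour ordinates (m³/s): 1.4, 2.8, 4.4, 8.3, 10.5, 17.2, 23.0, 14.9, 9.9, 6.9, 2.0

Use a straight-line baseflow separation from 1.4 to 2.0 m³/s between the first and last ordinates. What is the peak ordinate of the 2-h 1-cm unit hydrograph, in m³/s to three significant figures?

U_p ≈ 35.4 m³/s

Direct runoff: 0.00, 1.34, 2.88, 6.72, 8.86, 15.50, 21.24, 13.08, 8.02, 4.96, 0.00 m³/s; ΣQ_DR = 82.60 m³/s, peak = 21.24 m³/s.
Runoff depth d = ΣQ_DR·Δt / A = 82.60 × 7200 / (99.1 km²) = 6.001 mm.
The 1-cm UH is the DRH scaled by (10 mm)/d, so U_p = 21.24 × 10/6.001 = 35.4 m³/s.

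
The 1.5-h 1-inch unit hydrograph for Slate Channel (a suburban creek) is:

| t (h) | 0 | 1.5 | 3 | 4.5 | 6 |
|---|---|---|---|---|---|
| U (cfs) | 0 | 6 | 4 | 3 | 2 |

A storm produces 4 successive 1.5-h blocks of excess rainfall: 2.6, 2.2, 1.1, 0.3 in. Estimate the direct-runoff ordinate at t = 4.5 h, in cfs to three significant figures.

Q ≈ 23.2 cfs

By discrete convolution, Q_j = Σ (P_i / 1 in) · U_{j−i}.
At t = 4.5 h (j=3): Q = (2.6/1)·3 + (2.2/1)·4 + (1.1/1)·6 + (0.3/1)·0 = 23.2 cfs.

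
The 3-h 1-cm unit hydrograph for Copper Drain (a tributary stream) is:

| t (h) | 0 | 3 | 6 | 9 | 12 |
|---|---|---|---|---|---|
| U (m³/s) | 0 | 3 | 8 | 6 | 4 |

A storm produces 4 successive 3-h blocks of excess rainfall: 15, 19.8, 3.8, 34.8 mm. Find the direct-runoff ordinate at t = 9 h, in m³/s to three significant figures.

By discrete convolution, Q_j = Σ (P_i / 10 mm) · U_{j−i}.
At t = 9 h (j=3): Q = (15/10)·6 + (19.8/10)·8 + (3.8/10)·3 + (34.8/10)·0 = 26.0 m³/s.

Q ≈ 26.0 m³/s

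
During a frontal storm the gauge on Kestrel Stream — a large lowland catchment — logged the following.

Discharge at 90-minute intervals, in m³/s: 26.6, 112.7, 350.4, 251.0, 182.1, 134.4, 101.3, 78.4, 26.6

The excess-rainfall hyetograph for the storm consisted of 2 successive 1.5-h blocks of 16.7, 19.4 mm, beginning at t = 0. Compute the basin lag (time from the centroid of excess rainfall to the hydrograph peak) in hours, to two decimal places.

t_L ≈ 1.44 h

Centroid of excess rainfall: t_c = Σ P_i·t̄_i / ΣP_i = 1.5561 h (block centres at 0.75, 2.25 h).
Hydrograph peak occurs at t = 3 h, so basin lag t_L = 3 − 1.5561 = 1.44 h.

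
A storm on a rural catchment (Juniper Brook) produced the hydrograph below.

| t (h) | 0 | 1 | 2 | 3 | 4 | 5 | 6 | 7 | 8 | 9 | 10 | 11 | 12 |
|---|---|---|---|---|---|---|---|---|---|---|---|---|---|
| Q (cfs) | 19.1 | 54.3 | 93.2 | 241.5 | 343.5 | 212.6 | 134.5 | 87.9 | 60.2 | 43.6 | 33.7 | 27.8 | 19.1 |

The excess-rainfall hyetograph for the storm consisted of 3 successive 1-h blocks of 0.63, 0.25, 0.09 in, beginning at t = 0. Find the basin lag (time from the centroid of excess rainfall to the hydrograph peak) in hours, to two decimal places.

Centroid of excess rainfall: t_c = Σ P_i·t̄_i / ΣP_i = 0.9433 h (block centres at 0.5, 1.5, 2.5 h).
Hydrograph peak occurs at t = 4 h, so basin lag t_L = 4 − 0.9433 = 3.06 h.

t_L ≈ 3.06 h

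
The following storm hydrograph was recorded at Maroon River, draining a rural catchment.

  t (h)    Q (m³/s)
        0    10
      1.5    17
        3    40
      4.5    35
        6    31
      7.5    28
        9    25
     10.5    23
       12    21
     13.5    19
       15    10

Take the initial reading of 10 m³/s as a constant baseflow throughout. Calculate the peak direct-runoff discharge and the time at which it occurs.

Subtracting baseflow gives direct-runoff ordinates: 0.0, 7.0, 30.0, 25.0, 21.0, 18.0, 15.0, 13.0, 11.0, 9.0, 0.0 m³/s.
The maximum is 30.0 m³/s, occurring at the reading for t = 3 h.

Q_p = 30.0 m³/s at t = 3 h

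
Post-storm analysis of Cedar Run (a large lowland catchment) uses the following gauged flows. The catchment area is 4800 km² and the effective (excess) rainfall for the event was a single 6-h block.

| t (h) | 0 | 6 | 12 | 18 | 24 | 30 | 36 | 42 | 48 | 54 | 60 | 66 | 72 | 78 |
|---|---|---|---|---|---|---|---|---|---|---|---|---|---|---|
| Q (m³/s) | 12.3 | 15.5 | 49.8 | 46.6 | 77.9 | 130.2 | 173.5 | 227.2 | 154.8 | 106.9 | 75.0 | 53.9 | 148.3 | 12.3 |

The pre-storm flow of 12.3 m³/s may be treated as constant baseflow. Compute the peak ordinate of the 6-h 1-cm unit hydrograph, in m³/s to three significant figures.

U_p ≈ 429 m³/s

Direct runoff: 0.0, 3.2, 37.5, 34.3, 65.6, 117.9, 161.2, 214.9, 142.5, 94.6, 62.7, 41.6, 136.0, 0.0 m³/s; ΣQ_DR = 1112 m³/s, peak = 214.9 m³/s.
Runoff depth d = ΣQ_DR·Δt / A = 1112 × 21600 / (4800 km²) = 5.004 mm.
The 1-cm UH is the DRH scaled by (10 mm)/d, so U_p = 214.9 × 10/5.004 = 429 m³/s.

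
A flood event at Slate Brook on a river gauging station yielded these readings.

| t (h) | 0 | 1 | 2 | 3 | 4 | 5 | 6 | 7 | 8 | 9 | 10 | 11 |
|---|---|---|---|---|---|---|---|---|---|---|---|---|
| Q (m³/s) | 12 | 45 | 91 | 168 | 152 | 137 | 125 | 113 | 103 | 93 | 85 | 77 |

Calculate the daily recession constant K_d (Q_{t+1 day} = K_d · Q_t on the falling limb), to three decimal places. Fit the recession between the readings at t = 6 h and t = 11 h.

K_d ≈ 0.098

Between t = 6 h and t = 11 h the flow falls from 125 to 77 m³/s over 5×1 h = 5 h.
Per-interval ratio K = (77/125)^(1/5) = 0.9076; K_d = K^(24/1) = 0.098.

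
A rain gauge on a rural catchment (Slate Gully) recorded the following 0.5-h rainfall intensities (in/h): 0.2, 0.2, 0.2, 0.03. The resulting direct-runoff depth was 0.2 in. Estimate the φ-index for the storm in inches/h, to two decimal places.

Only the 3 blocks with intensity above φ contribute runoff: 0.2, 0.2, 0.2 in/h.
Σ(I−φ)·Δt = d  ⇒  (0.2+0.2+0.2 − 3φ)·0.5 = 0.2
φ = (0.6000 − 0.2/0.5) / 3 = 0.07 in/h.

φ ≈ 0.07 in/h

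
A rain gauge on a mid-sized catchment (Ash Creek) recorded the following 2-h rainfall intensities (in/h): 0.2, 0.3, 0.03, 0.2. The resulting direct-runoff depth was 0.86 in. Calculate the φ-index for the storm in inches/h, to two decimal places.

φ ≈ 0.09 in/h

Only the 3 blocks with intensity above φ contribute runoff: 0.2, 0.3, 0.2 in/h.
Σ(I−φ)·Δt = d  ⇒  (0.2+0.3+0.2 − 3φ)·2 = 0.86
φ = (0.7000 − 0.86/2) / 3 = 0.09 in/h.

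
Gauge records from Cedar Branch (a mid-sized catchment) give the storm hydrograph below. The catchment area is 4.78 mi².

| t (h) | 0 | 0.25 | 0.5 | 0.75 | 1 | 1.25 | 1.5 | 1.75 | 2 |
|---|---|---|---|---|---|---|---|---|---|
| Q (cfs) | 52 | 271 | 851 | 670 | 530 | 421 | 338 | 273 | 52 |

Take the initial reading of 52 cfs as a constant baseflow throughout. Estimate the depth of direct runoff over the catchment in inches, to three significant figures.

Direct runoff: 0.0, 219.0, 799.0, 618.0, 478.0, 369.0, 286.0, 221.0, 0.0 cfs; ΣQ_DR = 2990 cfs.
V = ΣQ_DR · Δt = 2990 × 900 s = 2.691 × 10^6 ft³.
Over A = 4.78 mi², depth = V / A = 0.242 in.

d ≈ 0.242 in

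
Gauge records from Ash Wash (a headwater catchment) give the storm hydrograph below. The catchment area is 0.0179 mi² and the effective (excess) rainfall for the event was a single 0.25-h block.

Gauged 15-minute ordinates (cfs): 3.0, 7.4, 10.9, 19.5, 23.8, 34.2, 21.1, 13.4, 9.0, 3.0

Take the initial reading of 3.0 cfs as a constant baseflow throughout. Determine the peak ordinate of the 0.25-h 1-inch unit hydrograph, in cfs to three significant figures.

U_p ≈ 12.5 cfs

Direct runoff: 0.0, 4.4, 7.9, 16.5, 20.8, 31.2, 18.1, 10.4, 6.0, 0.0 cfs; ΣQ_DR = 115.3 cfs, peak = 31.2 cfs.
Runoff depth d = ΣQ_DR·Δt / A = 115.3 × 900 / (0.0179 mi²) = 2.495 in.
The 1-inch UH is the DRH scaled by (1 in)/d, so U_p = 31.2 × 1/2.495 = 12.5 cfs.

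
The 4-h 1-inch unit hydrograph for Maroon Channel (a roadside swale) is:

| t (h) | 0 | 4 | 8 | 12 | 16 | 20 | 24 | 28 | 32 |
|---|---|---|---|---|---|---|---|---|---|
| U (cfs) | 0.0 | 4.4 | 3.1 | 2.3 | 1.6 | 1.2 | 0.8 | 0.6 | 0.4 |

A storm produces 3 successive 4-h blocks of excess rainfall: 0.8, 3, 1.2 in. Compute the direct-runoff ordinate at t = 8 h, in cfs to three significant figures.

By discrete convolution, Q_j = Σ (P_i / 1 in) · U_{j−i}.
At t = 8 h (j=2): Q = (0.8/1)·3.1 + (3/1)·4.4 + (1.2/1)·0.0 = 15.7 cfs.

Q ≈ 15.7 cfs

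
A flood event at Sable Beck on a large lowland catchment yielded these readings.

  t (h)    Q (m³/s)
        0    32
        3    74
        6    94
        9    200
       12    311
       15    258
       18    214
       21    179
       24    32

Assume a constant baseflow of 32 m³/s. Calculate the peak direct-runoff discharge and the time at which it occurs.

Q_p = 279.0 m³/s at t = 12 h

Subtracting baseflow gives direct-runoff ordinates: 0.0, 42.0, 62.0, 168.0, 279.0, 226.0, 182.0, 147.0, 0.0 m³/s.
The maximum is 279.0 m³/s, occurring at the reading for t = 12 h.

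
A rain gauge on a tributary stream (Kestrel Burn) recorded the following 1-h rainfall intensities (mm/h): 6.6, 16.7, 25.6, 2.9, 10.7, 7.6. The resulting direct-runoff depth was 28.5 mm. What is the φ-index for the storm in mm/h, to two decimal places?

φ ≈ 8.17 mm/h

Only the 3 blocks with intensity above φ contribute runoff: 16.7, 25.6, 10.7 mm/h.
Σ(I−φ)·Δt = d  ⇒  (16.7+25.6+10.7 − 3φ)·1 = 28.5
φ = (53.00 − 28.5/1) / 3 = 8.17 mm/h.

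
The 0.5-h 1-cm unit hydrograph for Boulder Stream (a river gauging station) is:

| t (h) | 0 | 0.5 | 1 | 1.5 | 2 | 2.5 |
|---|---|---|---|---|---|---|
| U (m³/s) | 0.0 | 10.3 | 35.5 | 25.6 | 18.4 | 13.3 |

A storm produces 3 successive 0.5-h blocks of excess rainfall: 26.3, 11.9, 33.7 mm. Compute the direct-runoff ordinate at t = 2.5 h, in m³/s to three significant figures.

By discrete convolution, Q_j = Σ (P_i / 10 mm) · U_{j−i}.
At t = 2.5 h (j=5): Q = (26.3/10)·13.3 + (11.9/10)·18.4 + (33.7/10)·25.6 = 143 m³/s.

Q ≈ 143 m³/s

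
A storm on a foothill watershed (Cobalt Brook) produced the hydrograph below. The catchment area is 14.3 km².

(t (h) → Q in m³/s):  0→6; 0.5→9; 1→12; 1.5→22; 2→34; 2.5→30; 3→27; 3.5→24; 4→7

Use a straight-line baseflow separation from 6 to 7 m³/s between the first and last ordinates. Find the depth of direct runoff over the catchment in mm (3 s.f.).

d ≈ 14.2 mm

Direct runoff: 0.00, 2.88, 5.75, 15.62, 27.50, 23.38, 20.25, 17.12, 0.00 m³/s; ΣQ_DR = 112.5 m³/s.
V = ΣQ_DR · Δt = 112.5 × 1800 s = 2.025 × 10^5 m³.
Over A = 14.3 km², depth = V / A = 14.2 mm.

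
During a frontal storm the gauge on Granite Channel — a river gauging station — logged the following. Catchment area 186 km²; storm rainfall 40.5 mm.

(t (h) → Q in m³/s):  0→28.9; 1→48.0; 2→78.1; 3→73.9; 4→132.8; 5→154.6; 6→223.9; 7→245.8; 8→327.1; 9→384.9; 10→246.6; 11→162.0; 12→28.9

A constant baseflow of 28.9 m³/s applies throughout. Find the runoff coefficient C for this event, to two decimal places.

ΣQ_DR = 1760 m³/s; V = ΣQ_DR·Δt = 6.335 × 10^6 m³.
Runoff depth d = V / A = 34.06 mm.
C = d / P = 34.06 / 40.5 = 0.84.

C ≈ 0.84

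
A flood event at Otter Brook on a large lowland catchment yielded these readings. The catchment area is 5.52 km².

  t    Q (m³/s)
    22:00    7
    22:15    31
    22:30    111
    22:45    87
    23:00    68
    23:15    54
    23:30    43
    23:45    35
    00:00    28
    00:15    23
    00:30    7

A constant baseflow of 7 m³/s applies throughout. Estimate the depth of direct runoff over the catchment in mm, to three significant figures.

Direct runoff: 0.0, 24.0, 104.0, 80.0, 61.0, 47.0, 36.0, 28.0, 21.0, 16.0, 0.0 m³/s; ΣQ_DR = 417.0 m³/s.
V = ΣQ_DR · Δt = 417.0 × 900 s = 3.753 × 10^5 m³.
Over A = 5.52 km², depth = V / A = 68.0 mm.

d ≈ 68.0 mm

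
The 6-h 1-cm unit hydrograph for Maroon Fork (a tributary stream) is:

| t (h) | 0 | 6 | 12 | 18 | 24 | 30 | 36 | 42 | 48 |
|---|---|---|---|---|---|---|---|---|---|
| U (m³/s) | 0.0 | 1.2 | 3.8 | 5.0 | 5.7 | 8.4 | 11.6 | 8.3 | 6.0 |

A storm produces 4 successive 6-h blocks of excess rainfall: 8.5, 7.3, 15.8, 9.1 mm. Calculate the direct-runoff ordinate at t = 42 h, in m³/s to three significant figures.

Q ≈ 34.0 m³/s

By discrete convolution, Q_j = Σ (P_i / 10 mm) · U_{j−i}.
At t = 42 h (j=7): Q = (8.5/10)·8.3 + (7.3/10)·11.6 + (15.8/10)·8.4 + (9.1/10)·5.7 = 34.0 m³/s.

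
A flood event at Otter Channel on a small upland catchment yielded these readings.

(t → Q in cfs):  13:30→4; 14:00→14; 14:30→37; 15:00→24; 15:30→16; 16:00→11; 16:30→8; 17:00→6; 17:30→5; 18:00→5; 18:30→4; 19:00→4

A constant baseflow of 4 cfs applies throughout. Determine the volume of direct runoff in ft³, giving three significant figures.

V ≈ 1.62 × 10^5 ft³

Direct-runoff ordinates (Q − Q_b): 0.0, 10.0, 33.0, 20.0, 12.0, 7.0, 4.0, 2.0, 1.0, 1.0, 0.0, 0.0 cfs.
ΣQ_DR = 90.00 cfs.
With Δt = 0.5 h = 1800 s, V = ΣQ_DR · Δt = 90.00 × 1800 = 1.62 × 10^5 ft³.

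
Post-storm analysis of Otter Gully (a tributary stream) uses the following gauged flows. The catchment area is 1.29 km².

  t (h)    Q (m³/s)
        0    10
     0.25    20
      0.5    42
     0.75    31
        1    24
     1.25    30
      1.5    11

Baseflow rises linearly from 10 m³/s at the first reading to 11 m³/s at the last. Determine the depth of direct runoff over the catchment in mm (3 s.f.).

Direct runoff: 0.00, 9.83, 31.67, 20.50, 13.33, 19.17, 0.00 m³/s; ΣQ_DR = 94.50 m³/s.
V = ΣQ_DR · Δt = 94.50 × 900 s = 85050 m³.
Over A = 1.29 km², depth = V / A = 65.9 mm.

d ≈ 65.9 mm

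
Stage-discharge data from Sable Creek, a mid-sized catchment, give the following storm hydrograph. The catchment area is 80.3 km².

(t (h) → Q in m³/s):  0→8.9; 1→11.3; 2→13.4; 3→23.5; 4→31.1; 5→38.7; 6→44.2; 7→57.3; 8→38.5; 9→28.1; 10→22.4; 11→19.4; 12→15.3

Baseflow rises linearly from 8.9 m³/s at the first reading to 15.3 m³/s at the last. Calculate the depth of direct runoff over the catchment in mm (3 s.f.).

Direct runoff: 0.00, 1.87, 3.43, 13.00, 20.07, 27.13, 32.10, 44.67, 25.33, 14.40, 8.17, 4.63, 0.00 m³/s; ΣQ_DR = 194.8 m³/s.
V = ΣQ_DR · Δt = 194.8 × 3600 s = 7.013 × 10^5 m³.
Over A = 80.3 km², depth = V / A = 8.73 mm.

d ≈ 8.73 mm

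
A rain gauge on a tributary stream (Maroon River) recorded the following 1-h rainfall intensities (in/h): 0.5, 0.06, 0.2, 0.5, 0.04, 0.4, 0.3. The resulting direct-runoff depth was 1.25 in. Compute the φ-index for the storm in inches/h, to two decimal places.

φ ≈ 0.13 in/h

Only the 5 blocks with intensity above φ contribute runoff: 0.5, 0.2, 0.5, 0.4, 0.3 in/h.
Σ(I−φ)·Δt = d  ⇒  (0.5+0.2+0.5+0.4+0.3 − 5φ)·1 = 1.25
φ = (1.900 − 1.25/1) / 5 = 0.13 in/h.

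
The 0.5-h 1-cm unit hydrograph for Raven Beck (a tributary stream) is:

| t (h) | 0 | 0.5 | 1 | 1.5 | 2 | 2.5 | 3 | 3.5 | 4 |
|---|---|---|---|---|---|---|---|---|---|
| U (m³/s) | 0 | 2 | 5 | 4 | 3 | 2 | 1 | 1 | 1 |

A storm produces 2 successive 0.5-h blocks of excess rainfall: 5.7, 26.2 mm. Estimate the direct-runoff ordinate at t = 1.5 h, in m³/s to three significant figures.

Q ≈ 15.4 m³/s

By discrete convolution, Q_j = Σ (P_i / 10 mm) · U_{j−i}.
At t = 1.5 h (j=3): Q = (5.7/10)·4 + (26.2/10)·5 = 15.4 m³/s.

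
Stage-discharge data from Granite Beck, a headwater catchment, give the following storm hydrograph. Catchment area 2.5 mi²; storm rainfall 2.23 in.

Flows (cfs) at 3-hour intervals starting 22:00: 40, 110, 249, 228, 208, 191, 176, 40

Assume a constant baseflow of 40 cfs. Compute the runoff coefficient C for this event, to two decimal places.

C ≈ 0.77

ΣQ_DR = 922.0 cfs; V = ΣQ_DR·Δt = 9.958 × 10^6 ft³.
Runoff depth d = V / A = 1.714 in.
C = d / P = 1.714 / 2.23 = 0.77.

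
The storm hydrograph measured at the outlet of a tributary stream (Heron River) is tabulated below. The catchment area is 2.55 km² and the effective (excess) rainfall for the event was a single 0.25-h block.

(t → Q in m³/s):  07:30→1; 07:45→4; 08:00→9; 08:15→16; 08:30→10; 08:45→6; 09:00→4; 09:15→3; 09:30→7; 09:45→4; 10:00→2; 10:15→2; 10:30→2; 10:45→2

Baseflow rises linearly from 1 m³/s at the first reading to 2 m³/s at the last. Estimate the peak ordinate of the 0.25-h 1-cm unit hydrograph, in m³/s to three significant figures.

Direct runoff: 0.00, 2.92, 7.85, 14.77, 8.69, 4.62, 2.54, 1.46, 5.38, 2.31, 0.23, 0.15, 0.08, 0.00 m³/s; ΣQ_DR = 51.00 m³/s, peak = 14.77 m³/s.
Runoff depth d = ΣQ_DR·Δt / A = 51.00 × 900 / (2.55 km²) = 18.00 mm.
The 1-cm UH is the DRH scaled by (10 mm)/d, so U_p = 14.77 × 10/18.00 = 8.21 m³/s.

U_p ≈ 8.21 m³/s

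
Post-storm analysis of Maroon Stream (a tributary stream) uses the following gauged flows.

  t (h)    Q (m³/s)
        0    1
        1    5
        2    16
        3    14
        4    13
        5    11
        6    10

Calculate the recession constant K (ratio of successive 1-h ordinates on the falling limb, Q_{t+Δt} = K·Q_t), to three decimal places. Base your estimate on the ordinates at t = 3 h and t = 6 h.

K ≈ 0.894

Using the recession-limb readings at t = 3 h and t = 6 h: Q falls from 14 to 10 m³/s over 3 intervals.
K = (Q₂/Q₁)^(1/3) = (10/14)^(1/3) = 0.894.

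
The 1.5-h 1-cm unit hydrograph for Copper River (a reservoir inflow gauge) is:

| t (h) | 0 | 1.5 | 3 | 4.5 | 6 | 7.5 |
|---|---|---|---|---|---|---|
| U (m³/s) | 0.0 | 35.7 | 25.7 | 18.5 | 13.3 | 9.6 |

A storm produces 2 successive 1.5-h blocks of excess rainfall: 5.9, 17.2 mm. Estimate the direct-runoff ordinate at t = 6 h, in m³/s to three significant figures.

By discrete convolution, Q_j = Σ (P_i / 10 mm) · U_{j−i}.
At t = 6 h (j=4): Q = (5.9/10)·13.3 + (17.2/10)·18.5 = 39.7 m³/s.

Q ≈ 39.7 m³/s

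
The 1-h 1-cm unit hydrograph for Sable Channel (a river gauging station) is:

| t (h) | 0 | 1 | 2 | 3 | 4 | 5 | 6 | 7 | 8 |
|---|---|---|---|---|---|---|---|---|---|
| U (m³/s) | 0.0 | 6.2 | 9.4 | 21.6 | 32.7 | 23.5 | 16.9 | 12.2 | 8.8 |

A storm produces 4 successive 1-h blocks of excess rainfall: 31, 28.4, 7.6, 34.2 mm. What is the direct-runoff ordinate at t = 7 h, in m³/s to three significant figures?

Q ≈ 216 m³/s

By discrete convolution, Q_j = Σ (P_i / 10 mm) · U_{j−i}.
At t = 7 h (j=7): Q = (31/10)·12.2 + (28.4/10)·16.9 + (7.6/10)·23.5 + (34.2/10)·32.7 = 216 m³/s.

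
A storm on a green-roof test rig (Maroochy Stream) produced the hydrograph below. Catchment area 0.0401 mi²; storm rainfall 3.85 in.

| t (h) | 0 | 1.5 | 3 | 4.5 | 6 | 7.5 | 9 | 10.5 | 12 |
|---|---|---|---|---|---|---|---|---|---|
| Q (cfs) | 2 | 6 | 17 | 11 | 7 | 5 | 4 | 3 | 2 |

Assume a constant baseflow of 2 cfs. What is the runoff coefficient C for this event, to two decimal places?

ΣQ_DR = 39.00 cfs; V = ΣQ_DR·Δt = 2.106 × 10^5 ft³.
Runoff depth d = V / A = 2.261 in.
C = d / P = 2.261 / 3.85 = 0.59.

C ≈ 0.59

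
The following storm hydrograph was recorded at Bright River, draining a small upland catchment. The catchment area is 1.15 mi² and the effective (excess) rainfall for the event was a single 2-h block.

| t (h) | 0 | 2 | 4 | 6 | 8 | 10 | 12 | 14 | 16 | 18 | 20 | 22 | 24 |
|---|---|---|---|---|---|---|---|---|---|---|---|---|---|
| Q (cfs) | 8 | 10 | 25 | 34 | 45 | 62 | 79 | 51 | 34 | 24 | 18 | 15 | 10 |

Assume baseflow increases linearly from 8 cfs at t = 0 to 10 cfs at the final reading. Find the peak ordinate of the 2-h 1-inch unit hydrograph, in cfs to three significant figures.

Direct runoff: 0.00, 1.83, 16.67, 25.50, 36.33, 53.17, 70.00, 41.83, 24.67, 14.50, 8.33, 5.17, 0.00 cfs; ΣQ_DR = 298.0 cfs, peak = 70.00 cfs.
Runoff depth d = ΣQ_DR·Δt / A = 298.0 × 7200 / (1.15 mi²) = 0.8031 in.
The 1-inch UH is the DRH scaled by (1 in)/d, so U_p = 70.00 × 1/0.8031 = 87.2 cfs.

U_p ≈ 87.2 cfs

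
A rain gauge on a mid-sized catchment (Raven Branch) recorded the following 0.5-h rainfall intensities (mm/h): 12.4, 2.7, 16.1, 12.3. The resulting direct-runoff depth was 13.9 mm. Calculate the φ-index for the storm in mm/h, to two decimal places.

φ ≈ 4.33 mm/h

Only the 3 blocks with intensity above φ contribute runoff: 12.4, 16.1, 12.3 mm/h.
Σ(I−φ)·Δt = d  ⇒  (12.4+16.1+12.3 − 3φ)·0.5 = 13.9
φ = (40.80 − 13.9/0.5) / 3 = 4.33 mm/h.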